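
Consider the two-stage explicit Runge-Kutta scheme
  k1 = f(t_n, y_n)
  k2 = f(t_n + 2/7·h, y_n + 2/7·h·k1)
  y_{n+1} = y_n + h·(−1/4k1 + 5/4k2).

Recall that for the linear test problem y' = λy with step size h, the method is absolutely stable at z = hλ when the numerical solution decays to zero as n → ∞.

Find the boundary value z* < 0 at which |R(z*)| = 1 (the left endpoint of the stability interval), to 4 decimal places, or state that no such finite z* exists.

left endpoint -2.8000.

Test eqn y'=λy, z=hλ:
  k1=λy_n ⇒ h·k1=z·y_n;  k2=λ(1+2/7z)y_n ⇒ h·k2=z(1+2/7z)y_n
  y_{n+1}/y_n = 1 − 1/4z + 5/4z(1+2/7z) = 1 + z + 5/14z²
  ⇒ R(z) = 1 + z + 5/14z².

Need |R(x)|<1, x<0.
x=-0.46: |R|=0.6156
R=1: x+5/14x²=0 ⇒ x=−14/5=-2.8000; min R=1−1/(4·5/14)=0.3000>−1
Confirm numerically:
  x=-2.460: |R|=0.70129 <1
  x=-2.288: |R|=0.58162 <1
  x=-2.048: |R|=0.44997 <1
  x=-2.005: |R|=0.43072 <1
  x=-3.316: |R|=1.61109 >1
  x=-3.278: |R|=1.55960 >1
  x=-3.191: |R|=1.44560 >1
So |R|<1 on (-2.8000, 0).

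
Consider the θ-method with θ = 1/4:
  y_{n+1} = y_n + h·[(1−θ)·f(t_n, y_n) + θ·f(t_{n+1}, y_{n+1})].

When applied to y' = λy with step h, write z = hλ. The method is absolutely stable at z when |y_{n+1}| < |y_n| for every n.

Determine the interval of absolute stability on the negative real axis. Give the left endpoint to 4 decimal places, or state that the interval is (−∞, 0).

z∈(-4.0000,0).

With y'=λy (z=hλ):
  y_{n+1} = y_n + z·[3/4·y_n + 1/4·y_{n+1}] ⇒ (1 − 1/4z)y_{n+1} = (1 + 3/4z)y_n
  ⇒ R(z) = (1 + 3/4z)/(1 − 1/4z).

Need |R(x)|<1, x<0.
x=-1.47: |R|=0.0750
R=−1: 1+3/4x = −1+1/4x ⇒ -1/2x=2 ⇒ x=2/(-1/2)=-4.0000
Confirm numerically:
  x=-3.789: |R|=0.94582 <1
  x=-3.078: |R|=0.73947 <1
  x=-2.676: |R|=0.60336 <1
  x=-4.570: |R|=1.13302 >1
  x=-4.406: |R|=1.09660 >1
  x=-4.375: |R|=1.08955 >1
Stable set (-4.0000, 0).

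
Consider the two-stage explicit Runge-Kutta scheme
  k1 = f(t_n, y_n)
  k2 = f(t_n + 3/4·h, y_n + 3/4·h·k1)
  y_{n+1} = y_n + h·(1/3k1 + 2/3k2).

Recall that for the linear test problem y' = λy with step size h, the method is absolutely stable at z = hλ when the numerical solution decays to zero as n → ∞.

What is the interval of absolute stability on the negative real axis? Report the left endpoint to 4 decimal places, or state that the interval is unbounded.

Test eqn y'=λy, z=hλ:
  k1=λy_n ⇒ h·k1=z·y_n;  k2=λ(1+3/4z)y_n ⇒ h·k2=z(1+3/4z)y_n
  y_{n+1}/y_n = 1 + 1/3z + 2/3z(1+3/4z) = 1 + z + 1/2z²
  ⇒ R(z) = 1 + z + 1/2z².

Find x<0 with |R(x)|<1.
x=-0.36: |R|=0.7048
R=1: x+1/2x²=0 ⇒ x=−2=-2.0000; min R=1−1/(4·1/2)=0.5000>−1
Confirm numerically:
  x=-1.788: |R|=0.81047 <1
  x=-1.702: |R|=0.74640 <1
  x=-1.642: |R|=0.70608 <1
  x=-1.335: |R|=0.55611 <1
  x=-2.068: |R|=1.07031 >1
  x=-2.047: |R|=1.04810 >1
Interval (-2.0000, 0).

(-2.0000, 0).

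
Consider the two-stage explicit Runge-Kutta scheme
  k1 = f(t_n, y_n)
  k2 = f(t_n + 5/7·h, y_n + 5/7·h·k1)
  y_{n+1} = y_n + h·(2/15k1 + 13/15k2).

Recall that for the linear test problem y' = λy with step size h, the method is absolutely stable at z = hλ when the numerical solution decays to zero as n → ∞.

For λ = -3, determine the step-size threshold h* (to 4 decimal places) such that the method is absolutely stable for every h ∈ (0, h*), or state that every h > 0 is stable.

(-1.6154,0); λ=-3 ⇒ h* = (21/13)/3 = 0.5385.

On y'=λy, z=hλ:
  k1=λy_n ⇒ h·k1=z·y_n;  k2=λ(1+5/7z)y_n ⇒ h·k2=z(1+5/7z)y_n
  y_{n+1}/y_n = 1 + 2/15z + 13/15z(1+5/7z) = 1 + z + 13/21z²
  so R(z) = 1 + z + 13/21z².

Boundary: |R(x)|=1, x<0.
x=-0.84: |R|=0.5968
R=1: x+13/21x²=0 ⇒ x=−21/13=-1.6154; min R=1−1/(4·13/21)=0.5962>−1
Confirm numerically:
  x=-1.357: |R|=0.78294 <1
  x=-1.184: |R|=0.68382 <1
  x=-0.851: |R|=0.59731 <1
  x=-1.829: |R|=1.24186 >1
  x=-1.805: |R|=1.21187 >1
Interval (-1.6154, 0).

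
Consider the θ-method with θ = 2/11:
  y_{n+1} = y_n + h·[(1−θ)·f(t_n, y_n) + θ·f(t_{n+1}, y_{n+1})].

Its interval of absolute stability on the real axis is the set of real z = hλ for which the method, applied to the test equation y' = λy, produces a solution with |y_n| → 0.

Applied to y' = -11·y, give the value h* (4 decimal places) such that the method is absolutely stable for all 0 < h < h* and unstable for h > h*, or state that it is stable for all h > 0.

(-3.1429,0); λ=-11 ⇒ h* = (22/7)/11 = 0.2857.

On y'=λy, z=hλ:
  y_{n+1} = y_n + z·[9/11·y_n + 2/11·y_{n+1}] ⇒ (1 − 2/11z)y_{n+1} = (1 + 9/11z)y_n
  Hence R(z) = (1 + 9/11z)/(1 − 2/11z).

Solve |R(x)|<1 on ℝ⁻.
x=-1.1: |R|=0.0833
R=−1: 1+9/11x = −1+2/11x ⇒ -7/11x=2 ⇒ x=2/(-7/11)=-3.1429
Confirm numerically:
  x=-2.869: |R|=0.88547 <1
  x=-1.517: |R|=0.18904 <1
  x=-1.507: |R|=0.18289 <1
  x=-1.425: |R|=0.13177 <1
  x=-3.568: |R|=1.16409 >1
  x=-3.349: |R|=1.08153 >1
  x=-3.231: |R|=1.03533 >1
So |R|<1 on (-3.1429, 0).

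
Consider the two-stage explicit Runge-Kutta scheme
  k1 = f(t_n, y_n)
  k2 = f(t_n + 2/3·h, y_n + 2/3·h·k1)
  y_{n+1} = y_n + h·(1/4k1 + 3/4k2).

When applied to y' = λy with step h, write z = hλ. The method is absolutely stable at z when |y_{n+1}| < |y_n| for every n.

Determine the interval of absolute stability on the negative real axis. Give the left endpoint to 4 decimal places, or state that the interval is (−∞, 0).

On y'=λy, z=hλ:
  k1=λy_n ⇒ h·k1=z·y_n;  k2=λ(1+2/3z)y_n ⇒ h·k2=z(1+2/3z)y_n
  y_{n+1}/y_n = 1 + 1/4z + 3/4z(1+2/3z) = 1 + z + 1/2z²
  R(z) = 1 + z + 1/2z².

Solve |R(x)|<1 on ℝ⁻.
x=-1.44: |R|=0.5968
R=1: x+1/2x²=0 ⇒ x=−2=-2.0000; min R=1−1/(4·1/2)=0.5000>−1
Confirm numerically:
  x=-1.595: |R|=0.67701 <1
  x=-1.407: |R|=0.58282 <1
  x=-1.121: |R|=0.50732 <1
  x=-0.846: |R|=0.51186 <1
  x=-2.446: |R|=1.54546 >1
  x=-2.401: |R|=1.48140 >1
So |R|<1 on (-2.0000, 0).

(-2.0000, 0).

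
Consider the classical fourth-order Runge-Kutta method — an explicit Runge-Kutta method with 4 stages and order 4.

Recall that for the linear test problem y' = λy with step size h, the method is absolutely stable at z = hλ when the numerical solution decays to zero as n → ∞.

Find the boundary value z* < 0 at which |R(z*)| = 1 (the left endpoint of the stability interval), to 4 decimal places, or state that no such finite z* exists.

Set f=λy, z=hλ:
  order 4, 4-stage ⇒ R(z)=1+z+z^2/2+z^3/6+z^4/24
  (e.g. R(-1.48)=0.27481, |R|=0.27481)

Boundary: |R(x)|=1, x<0.
x=-1.48: |R|=0.2748
|R(-3.14)|=1.6804 |R(-2.69)|=0.8656 |R(-1.18)|=0.3231
Bisect:
  x_lo=-3.1075 |R|=1.6049  x_hi=-0.1238 |R|=0.8835
  mid=-1.61566 |R|=0.27053 →hi
  mid=-2.36158 |R|=0.52782 →hi
  mid=-2.73454 |R|=0.92614 →hi
  mid=-2.92102 |R|=1.22468 →lo
  mid=-2.82778 |R|=1.06597 →lo
  mid=-2.78116 |R|=0.99379 →hi
  mid=-2.80447 |R|=1.02931 →lo
  mid=-2.79282 |R|=1.01141 →lo
  mid=-2.78699 |R|=1.00256 →lo
  ...
  [-2.78535,-2.78517] ⇒ x*=-2.7853
Interval (-2.7853, 0).

left endpoint -2.7853.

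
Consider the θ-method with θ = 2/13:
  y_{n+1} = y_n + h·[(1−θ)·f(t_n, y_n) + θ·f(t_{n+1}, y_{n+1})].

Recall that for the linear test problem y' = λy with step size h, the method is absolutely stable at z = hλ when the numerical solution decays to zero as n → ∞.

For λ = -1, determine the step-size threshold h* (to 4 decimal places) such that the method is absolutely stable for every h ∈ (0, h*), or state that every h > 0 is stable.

On y'=λy, z=hλ:
  y_{n+1} = y_n + z·[11/13·y_n + 2/13·y_{n+1}] ⇒ (1 − 2/13z)y_{n+1} = (1 + 11/13z)y_n
  R(z) = (1 + 11/13z)/(1 − 2/13z).

Find x<0 with |R(x)|<1.
x=-1.41: |R|=0.1587
R=−1: 1+11/13x = −1+2/13x ⇒ -9/13x=2 ⇒ x=2/(-9/13)=-2.8889
Confirm numerically:
  x=-2.670: |R|=0.89258 <1
  x=-2.405: |R|=0.75547 <1
  x=-1.993: |R|=0.52531 <1
  x=-3.374: |R|=1.22109 >1
  x=-3.314: |R|=1.19493 >1
  x=-3.272: |R|=1.17642 >1
So |R|<1 on (-2.8889, 0).

(-2.8889,0); λ=-1 ⇒ h* = (26/9)/1 = 2.8889.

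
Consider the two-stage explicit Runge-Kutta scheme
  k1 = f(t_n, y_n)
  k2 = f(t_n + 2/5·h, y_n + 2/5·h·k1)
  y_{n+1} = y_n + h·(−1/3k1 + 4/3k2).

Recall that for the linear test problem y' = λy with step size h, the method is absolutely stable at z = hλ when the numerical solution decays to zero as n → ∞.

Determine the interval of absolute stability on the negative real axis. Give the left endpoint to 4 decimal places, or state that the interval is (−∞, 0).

z∈(-1.8750,0).

With y'=λy (z=hλ):
  k1=λy_n ⇒ h·k1=z·y_n;  k2=λ(1+2/5z)y_n ⇒ h·k2=z(1+2/5z)y_n
  y_{n+1}/y_n = 1 − 1/3z + 4/3z(1+2/5z) = 1 + z + 8/15z²
  Hence R(z) = 1 + z + 8/15z².

Solve |R(x)|<1 on ℝ⁻.
x=-0.94: |R|=0.5313
R=1: x+8/15x²=0 ⇒ x=−15/8=-1.8750; min R=1−1/(4·8/15)=0.5312>−1
Confirm numerically:
  x=-1.820: |R|=0.94661 <1
  x=-1.606: |R|=0.76959 <1
  x=-0.795: |R|=0.54208 <1
  x=-2.407: |R|=1.68295 >1
  x=-1.959: |R|=1.08776 >1
  x=-1.935: |R|=1.06192 >1
Stable set (-1.8750, 0).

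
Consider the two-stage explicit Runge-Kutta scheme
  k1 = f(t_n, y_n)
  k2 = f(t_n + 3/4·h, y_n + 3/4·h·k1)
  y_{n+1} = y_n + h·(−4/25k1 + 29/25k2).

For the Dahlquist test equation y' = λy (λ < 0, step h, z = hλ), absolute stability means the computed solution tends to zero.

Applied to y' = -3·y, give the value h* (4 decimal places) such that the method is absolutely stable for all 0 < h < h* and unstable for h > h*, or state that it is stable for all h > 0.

(-1.1494,0); λ=-3 ⇒ h* = (100/87)/3 = 0.3831.

On y'=λy, z=hλ:
  k1=λy_n ⇒ h·k1=z·y_n;  k2=λ(1+3/4z)y_n ⇒ h·k2=z(1+3/4z)y_n
  y_{n+1}/y_n = 1 − 4/25z + 29/25z(1+3/4z) = 1 + z + 87/100z²
  ⇒ R(z) = 1 + z + 87/100z².

Solve |R(x)|<1 on ℝ⁻.
x=-1.13: |R|=0.9809
R=1: x+87/100x²=0 ⇒ x=−100/87=-1.1494; min R=1−1/(4·87/100)=0.7126>−1
Confirm numerically:
  x=-0.973: |R|=0.85065 <1
  x=-0.943: |R|=0.83065 <1
  x=-0.482: |R|=0.72012 <1
  x=-1.650: |R|=1.71857 >1
  x=-1.578: |R|=1.58837 >1
  x=-1.222: |R|=1.07716 >1
Stable set (-1.1494, 0).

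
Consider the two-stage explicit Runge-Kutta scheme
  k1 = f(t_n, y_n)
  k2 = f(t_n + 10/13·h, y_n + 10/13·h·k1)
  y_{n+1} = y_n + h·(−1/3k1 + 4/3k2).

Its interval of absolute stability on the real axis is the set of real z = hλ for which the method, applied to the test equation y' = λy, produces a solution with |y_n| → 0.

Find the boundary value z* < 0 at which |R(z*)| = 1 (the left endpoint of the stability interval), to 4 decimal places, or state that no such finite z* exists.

left endpoint -0.9750.

With y'=λy (z=hλ):
  k1=λy_n ⇒ h·k1=z·y_n;  k2=λ(1+10/13z)y_n ⇒ h·k2=z(1+10/13z)y_n
  y_{n+1}/y_n = 1 − 1/3z + 4/3z(1+10/13z) = 1 + z + 40/39z²
  R(z) = 1 + z + 40/39z².

Boundary: |R(x)|=1, x<0.
x=-0.66: |R|=0.7868
R=1: x+40/39x²=0 ⇒ x=−39/40=-0.9750; min R=1−1/(4·40/39)=0.7562>−1
Confirm numerically:
  x=-0.950: |R|=0.97564 <1
  x=-0.537: |R|=0.75876 <1
  x=-0.529: |R|=0.75802 <1
  x=-0.404: |R|=0.76340 <1
  x=-1.017: |R|=1.04381 >1
  x=-1.002: |R|=1.02775 >1
So |R|<1 on (-0.9750, 0).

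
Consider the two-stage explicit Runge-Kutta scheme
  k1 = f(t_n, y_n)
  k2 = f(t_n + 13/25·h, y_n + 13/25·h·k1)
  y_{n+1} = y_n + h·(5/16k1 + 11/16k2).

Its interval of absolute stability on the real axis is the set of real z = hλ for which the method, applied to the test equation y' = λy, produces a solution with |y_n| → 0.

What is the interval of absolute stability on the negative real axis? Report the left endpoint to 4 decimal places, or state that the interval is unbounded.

With y'=λy (z=hλ):
  k1=λy_n ⇒ h·k1=z·y_n;  k2=λ(1+13/25z)y_n ⇒ h·k2=z(1+13/25z)y_n
  y_{n+1}/y_n = 1 + 5/16z + 11/16z(1+13/25z) = 1 + z + 143/400z²
  R(z) = 1 + z + 143/400z².

Boundary: |R(x)|=1, x<0.
x=-0.85: |R|=0.4083
R=1: x+143/400x²=0 ⇒ x=−400/143=-2.7972; min R=1−1/(4·143/400)=0.3007>−1
Confirm numerically:
  x=-2.745: |R|=0.94877 <1
  x=-2.671: |R|=0.87949 <1
  x=-2.612: |R|=0.82706 <1
  x=-1.935: |R|=0.40356 <1
  x=-3.076: |R|=1.30658 >1
  x=-2.908: |R|=1.11519 >1
Interval (-2.7972, 0).

z∈(-2.7972,0).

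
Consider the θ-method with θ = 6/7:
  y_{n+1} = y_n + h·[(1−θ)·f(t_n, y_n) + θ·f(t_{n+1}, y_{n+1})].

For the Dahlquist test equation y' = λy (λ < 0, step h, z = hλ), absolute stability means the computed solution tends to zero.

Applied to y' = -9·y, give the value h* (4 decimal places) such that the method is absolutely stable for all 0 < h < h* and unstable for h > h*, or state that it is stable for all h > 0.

Test eqn y'=λy, z=hλ:
  y_{n+1} = y_n + z·[1/7·y_n + 6/7·y_{n+1}] ⇒ (1 − 6/7z)y_{n+1} = (1 + 1/7z)y_n
  ⇒ R(z) = (1 + 1/7z)/(1 − 6/7z).

Need |R(x)|<1, x<0.
x=-0.49: |R|=0.6549
x=-2: |R|=0.2632
x=-10: |R|=0.0448
x=-100: |R|=0.1532
θ=6/7≥1/2 ⇒ |1+1/7x|<|1−6/7x| ∀x<0 ⇒ stable on all of ℝ⁻.

(−∞, 0) — no finite endpoint. Any h>0 works for λ=-9.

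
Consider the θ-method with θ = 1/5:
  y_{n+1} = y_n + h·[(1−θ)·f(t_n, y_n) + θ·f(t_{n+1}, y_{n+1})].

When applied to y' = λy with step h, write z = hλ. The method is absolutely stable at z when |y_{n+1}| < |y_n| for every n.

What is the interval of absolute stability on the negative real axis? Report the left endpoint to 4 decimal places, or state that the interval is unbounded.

With y'=λy (z=hλ):
  y_{n+1} = y_n + z·[4/5·y_n + 1/5·y_{n+1}] ⇒ (1 − 1/5z)y_{n+1} = (1 + 4/5z)y_n
  so R(z) = (1 + 4/5z)/(1 − 1/5z).

Boundary: |R(x)|=1, x<0.
x=-0.42: |R|=0.6125
R=−1: 1+4/5x = −1+1/5x ⇒ -3/5x=2 ⇒ x=2/(-3/5)=-3.3333
Confirm numerically:
  x=-3.225: |R|=0.96049 <1
  x=-2.987: |R|=0.86991 <1
  x=-2.558: |R|=0.69225 <1
  x=-3.775: |R|=1.15100 >1
  x=-3.392: |R|=1.02097 >1
So |R|<1 on (-3.3333, 0).

(-3.3333, 0).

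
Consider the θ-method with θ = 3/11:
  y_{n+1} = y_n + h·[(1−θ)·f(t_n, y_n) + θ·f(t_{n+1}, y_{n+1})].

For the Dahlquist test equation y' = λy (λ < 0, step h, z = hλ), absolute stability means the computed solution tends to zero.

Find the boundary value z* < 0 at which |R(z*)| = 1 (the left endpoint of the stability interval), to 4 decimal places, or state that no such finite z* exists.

On y'=λy, z=hλ:
  y_{n+1} = y_n + z·[8/11·y_n + 3/11·y_{n+1}] ⇒ (1 − 3/11z)y_{n+1} = (1 + 8/11z)y_n
  Hence R(z) = (1 + 8/11z)/(1 − 3/11z).

Boundary: |R(x)|=1, x<0.
x=-1.02: |R|=0.2020
R=−1: 1+8/11x = −1+3/11x ⇒ -5/11x=2 ⇒ x=2/(-5/11)=-4.4000
Confirm numerically:
  x=-3.758: |R|=0.85589 <1
  x=-3.539: |R|=0.80085 <1
  x=-2.652: |R|=0.53893 <1
  x=-2.022: |R|=0.30329 <1
  x=-4.937: |R|=1.10403 >1
  x=-4.504: |R|=1.02121 >1
  x=-4.492: |R|=1.01879 >1
Interval (-4.4000, 0).

left endpoint -4.4000.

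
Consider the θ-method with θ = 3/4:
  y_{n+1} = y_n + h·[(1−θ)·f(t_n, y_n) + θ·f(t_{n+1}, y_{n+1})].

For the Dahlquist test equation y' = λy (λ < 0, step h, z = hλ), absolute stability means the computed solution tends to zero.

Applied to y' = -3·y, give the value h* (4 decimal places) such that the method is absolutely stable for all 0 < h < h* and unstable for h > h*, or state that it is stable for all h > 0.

interval (−∞, 0). Any h>0 works for λ=-3.

With y'=λy (z=hλ):
  y_{n+1} = y_n + z·[1/4·y_n + 3/4·y_{n+1}] ⇒ (1 − 3/4z)y_{n+1} = (1 + 1/4z)y_n
  Hence R(z) = (1 + 1/4z)/(1 − 3/4z).

Solve |R(x)|<1 on ℝ⁻.
x=-0.54: |R|=0.6157
x=-2: |R|=0.2000
x=-10: |R|=0.1765
x=-100: |R|=0.3158
θ=3/4≥1/2 ⇒ |1+1/4x|<|1−3/4x| ∀x<0 ⇒ unbounded interval.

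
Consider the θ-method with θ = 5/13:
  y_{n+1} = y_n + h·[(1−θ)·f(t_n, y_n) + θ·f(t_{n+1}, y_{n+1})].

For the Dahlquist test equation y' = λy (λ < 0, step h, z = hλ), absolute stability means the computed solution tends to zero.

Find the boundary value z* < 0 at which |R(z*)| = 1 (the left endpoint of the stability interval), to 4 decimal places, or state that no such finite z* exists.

With y'=λy (z=hλ):
  y_{n+1} = y_n + z·[8/13·y_n + 5/13·y_{n+1}] ⇒ (1 − 5/13z)y_{n+1} = (1 + 8/13z)y_n
  so R(z) = (1 + 8/13z)/(1 − 5/13z).

Boundary: |R(x)|=1, x<0.
x=-0.95: |R|=0.3042
R=−1: 1+8/13x = −1+5/13x ⇒ -3/13x=2 ⇒ x=2/(-3/13)=-8.6667
Confirm numerically:
  x=-8.363: |R|=0.98338 <1
  x=-6.348: |R|=0.84452 <1
  x=-5.143: |R|=0.72695 <1
  x=-4.531: |R|=0.65203 <1
  x=-9.238: |R|=1.02896 >1
  x=-9.163: |R|=1.02532 >1
  x=-9.127: |R|=1.02355 >1
Stable set (-8.6667, 0).

left endpoint -8.6667.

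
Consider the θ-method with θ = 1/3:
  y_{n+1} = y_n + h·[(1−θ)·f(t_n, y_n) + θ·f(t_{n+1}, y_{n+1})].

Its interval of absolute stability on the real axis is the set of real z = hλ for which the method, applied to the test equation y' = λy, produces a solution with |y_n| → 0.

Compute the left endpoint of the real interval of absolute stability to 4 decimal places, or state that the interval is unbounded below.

left endpoint -6.0000.

On y'=λy, z=hλ:
  y_{n+1} = y_n + z·[2/3·y_n + 1/3·y_{n+1}] ⇒ (1 − 1/3z)y_{n+1} = (1 + 2/3z)y_n
  Hence R(z) = (1 + 2/3z)/(1 − 1/3z).

Find x<0 with |R(x)|<1.
x=-1.41: |R|=0.0408
R=−1: 1+2/3x = −1+1/3x ⇒ -1/3x=2 ⇒ x=2/(-1/3)=-6.0000
Confirm numerically:
  x=-3.801: |R|=0.67667 <1
  x=-2.743: |R|=0.43287 <1
  x=-2.696: |R|=0.41994 <1
  x=-6.487: |R|=1.05133 >1
  x=-6.267: |R|=1.02881 >1
  x=-6.192: |R|=1.02089 >1
So |R|<1 on (-6.0000, 0).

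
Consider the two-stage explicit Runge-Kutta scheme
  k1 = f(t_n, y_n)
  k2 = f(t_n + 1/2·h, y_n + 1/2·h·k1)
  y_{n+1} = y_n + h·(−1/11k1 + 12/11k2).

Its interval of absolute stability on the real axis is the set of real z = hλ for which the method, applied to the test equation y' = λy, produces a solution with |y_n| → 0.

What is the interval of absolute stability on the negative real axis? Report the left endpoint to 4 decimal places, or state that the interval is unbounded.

On y'=λy, z=hλ:
  k1=λy_n ⇒ h·k1=z·y_n;  k2=λ(1+1/2z)y_n ⇒ h·k2=z(1+1/2z)y_n
  y_{n+1}/y_n = 1 − 1/11z + 12/11z(1+1/2z) = 1 + z + 6/11z²
  ⇒ R(z) = 1 + z + 6/11z².

Boundary: |R(x)|=1, x<0.
x=-1.58: |R|=0.7817
R=1: x+6/11x²=0 ⇒ x=−11/6=-1.8333; min R=1−1/(4·6/11)=0.5417>−1
Confirm numerically:
  x=-1.675: |R|=0.85534 <1
  x=-1.583: |R|=0.78385 <1
  x=-1.465: |R|=0.70567 <1
  x=-1.073: |R|=0.55500 <1
  x=-2.236: |R|=1.49111 >1
  x=-2.104: |R|=1.31063 >1
  x=-2.041: |R|=1.23119 >1
So |R|<1 on (-1.8333, 0).

(-1.8333, 0).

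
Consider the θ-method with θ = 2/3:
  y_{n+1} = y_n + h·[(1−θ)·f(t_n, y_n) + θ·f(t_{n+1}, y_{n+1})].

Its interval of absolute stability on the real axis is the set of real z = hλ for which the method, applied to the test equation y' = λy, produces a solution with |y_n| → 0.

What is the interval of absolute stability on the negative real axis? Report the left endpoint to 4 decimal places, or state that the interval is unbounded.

On y'=λy, z=hλ:
  y_{n+1} = y_n + z·[1/3·y_n + 2/3·y_{n+1}] ⇒ (1 − 2/3z)y_{n+1} = (1 + 1/3z)y_n
  Hence R(z) = (1 + 1/3z)/(1 − 2/3z).

Find x<0 with |R(x)|<1.
x=-0.62: |R|=0.5613
x=-2: |R|=0.1429
x=-10: |R|=0.3043
x=-100: |R|=0.4778
θ=2/3≥1/2 ⇒ |1+1/3x|<|1−2/3x| ∀x<0 ⇒ unbounded interval.

unbounded; (−∞, 0).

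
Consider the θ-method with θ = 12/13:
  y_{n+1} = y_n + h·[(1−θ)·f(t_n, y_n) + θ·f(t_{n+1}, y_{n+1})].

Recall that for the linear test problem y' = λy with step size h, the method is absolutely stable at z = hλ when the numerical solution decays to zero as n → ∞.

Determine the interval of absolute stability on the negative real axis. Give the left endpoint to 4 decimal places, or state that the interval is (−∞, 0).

(−∞, 0) — no finite endpoint.

Set f=λy, z=hλ:
  y_{n+1} = y_n + z·[1/13·y_n + 12/13·y_{n+1}] ⇒ (1 − 12/13z)y_{n+1} = (1 + 1/13z)y_n
  R(z) = (1 + 1/13z)/(1 − 12/13z).

Boundary: |R(x)|=1, x<0.
x=-0.91: |R|=0.5054
x=-2: |R|=0.2973
x=-10: |R|=0.0226
x=-100: |R|=0.0717
θ=12/13≥1/2 ⇒ |1+1/13x|<|1−12/13x| ∀x<0 ⇒ stable on all of ℝ⁻.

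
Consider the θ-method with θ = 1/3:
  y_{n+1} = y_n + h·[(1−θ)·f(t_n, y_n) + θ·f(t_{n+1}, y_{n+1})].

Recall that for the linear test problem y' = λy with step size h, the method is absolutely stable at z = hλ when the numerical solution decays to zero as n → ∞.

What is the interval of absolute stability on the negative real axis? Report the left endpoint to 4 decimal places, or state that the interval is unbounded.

With y'=λy (z=hλ):
  y_{n+1} = y_n + z·[2/3·y_n + 1/3·y_{n+1}] ⇒ (1 − 1/3z)y_{n+1} = (1 + 2/3z)y_n
  R(z) = (1 + 2/3z)/(1 − 1/3z).

Need |R(x)|<1, x<0.
x=-0.45: |R|=0.6087
R=−1: 1+2/3x = −1+1/3x ⇒ -1/3x=2 ⇒ x=2/(-1/3)=-6.0000
Confirm numerically:
  x=-5.622: |R|=0.95616 <1
  x=-5.090: |R|=0.88752 <1
  x=-4.383: |R|=0.78098 <1
  x=-6.540: |R|=1.05660 >1
  x=-6.523: |R|=1.05492 >1
So |R|<1 on (-6.0000, 0).

z∈(-6.0000,0).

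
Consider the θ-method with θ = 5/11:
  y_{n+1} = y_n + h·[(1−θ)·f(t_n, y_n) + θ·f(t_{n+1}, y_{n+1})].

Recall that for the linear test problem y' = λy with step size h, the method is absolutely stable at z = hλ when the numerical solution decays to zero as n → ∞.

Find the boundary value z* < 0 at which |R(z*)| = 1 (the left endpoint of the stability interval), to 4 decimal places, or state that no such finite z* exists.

left endpoint -22.0000.

On y'=λy, z=hλ:
  y_{n+1} = y_n + z·[6/11·y_n + 5/11·y_{n+1}] ⇒ (1 − 5/11z)y_{n+1} = (1 + 6/11z)y_n
  R(z) = (1 + 6/11z)/(1 − 5/11z).

Find x<0 with |R(x)|<1.
x=-0.64: |R|=0.5042
R=−1: 1+6/11x = −1+5/11x ⇒ -1/11x=2 ⇒ x=2/(-1/11)=-22.0000
Confirm numerically:
  x=-21.834: |R|=0.99862 <1
  x=-17.557: |R|=0.95502 <1
  x=-17.223: |R|=0.95081 <1
  x=-22.379: |R|=1.00308 >1
  x=-22.056: |R|=1.00046 >1
Interval (-22.0000, 0).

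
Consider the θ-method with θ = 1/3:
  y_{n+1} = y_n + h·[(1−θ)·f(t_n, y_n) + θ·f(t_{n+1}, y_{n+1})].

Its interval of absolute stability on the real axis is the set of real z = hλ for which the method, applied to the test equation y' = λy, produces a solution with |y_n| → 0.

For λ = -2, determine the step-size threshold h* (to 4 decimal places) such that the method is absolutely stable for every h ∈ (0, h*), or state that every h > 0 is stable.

(-6.0000,0); λ=-2 ⇒ h* = (6)/2 = 3.0000.

On y'=λy, z=hλ:
  y_{n+1} = y_n + z·[2/3·y_n + 1/3·y_{n+1}] ⇒ (1 − 1/3z)y_{n+1} = (1 + 2/3z)y_n
  Hence R(z) = (1 + 2/3z)/(1 − 1/3z).

Need |R(x)|<1, x<0.
x=-1.77: |R|=0.1132
R=−1: 1+2/3x = −1+1/3x ⇒ -1/3x=2 ⇒ x=2/(-1/3)=-6.0000
Confirm numerically:
  x=-5.323: |R|=0.91866 <1
  x=-4.602: |R|=0.81610 <1
  x=-4.178: |R|=0.74617 <1
  x=-2.455: |R|=0.35014 <1
  x=-6.520: |R|=1.05462 >1
  x=-6.469: |R|=1.04953 >1
So |R|<1 on (-6.0000, 0).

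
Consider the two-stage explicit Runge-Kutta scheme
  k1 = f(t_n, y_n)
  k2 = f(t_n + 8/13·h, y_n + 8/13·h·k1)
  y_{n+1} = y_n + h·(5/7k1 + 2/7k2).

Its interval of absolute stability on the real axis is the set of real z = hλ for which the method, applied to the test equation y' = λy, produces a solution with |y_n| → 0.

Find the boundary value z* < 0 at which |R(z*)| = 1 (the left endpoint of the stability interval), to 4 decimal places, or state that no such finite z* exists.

z* = -5.6875.

Set f=λy, z=hλ:
  k1=λy_n ⇒ h·k1=z·y_n;  k2=λ(1+8/13z)y_n ⇒ h·k2=z(1+8/13z)y_n
  y_{n+1}/y_n = 1 + 5/7z + 2/7z(1+8/13z) = 1 + z + 16/91z²
  R(z) = 1 + z + 16/91z².

Solve |R(x)|<1 on ℝ⁻.
x=-0.75: |R|=0.3489
R=1: x+16/91x²=0 ⇒ x=−91/16=-5.6875; min R=1−1/(4·16/91)=-0.4219>−1
Confirm numerically:
  x=-4.784: |R|=0.24003 <1
  x=-4.463: |R|=0.03913 <1
  x=-3.747: |R|=0.27843 <1
  x=-6.269: |R|=1.64095 >1
  x=-6.267: |R|=1.63855 >1
Interval (-5.6875, 0).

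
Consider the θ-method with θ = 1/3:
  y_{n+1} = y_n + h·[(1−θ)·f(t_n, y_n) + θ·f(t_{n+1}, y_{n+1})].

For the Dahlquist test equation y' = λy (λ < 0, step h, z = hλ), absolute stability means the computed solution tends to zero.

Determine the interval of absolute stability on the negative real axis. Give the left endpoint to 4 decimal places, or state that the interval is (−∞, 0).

(-6.0000, 0).

With y'=λy (z=hλ):
  y_{n+1} = y_n + z·[2/3·y_n + 1/3·y_{n+1}] ⇒ (1 − 1/3z)y_{n+1} = (1 + 2/3z)y_n
  ⇒ R(z) = (1 + 2/3z)/(1 − 1/3z).

Need |R(x)|<1, x<0.
x=-0.57: |R|=0.5210
R=−1: 1+2/3x = −1+1/3x ⇒ -1/3x=2 ⇒ x=2/(-1/3)=-6.0000
Confirm numerically:
  x=-5.142: |R|=0.89462 <1
  x=-3.087: |R|=0.52144 <1
  x=-2.421: |R|=0.33979 <1
  x=-6.528: |R|=1.05542 >1
  x=-6.414: |R|=1.04398 >1
  x=-6.222: |R|=1.02407 >1
Stable set (-6.0000, 0).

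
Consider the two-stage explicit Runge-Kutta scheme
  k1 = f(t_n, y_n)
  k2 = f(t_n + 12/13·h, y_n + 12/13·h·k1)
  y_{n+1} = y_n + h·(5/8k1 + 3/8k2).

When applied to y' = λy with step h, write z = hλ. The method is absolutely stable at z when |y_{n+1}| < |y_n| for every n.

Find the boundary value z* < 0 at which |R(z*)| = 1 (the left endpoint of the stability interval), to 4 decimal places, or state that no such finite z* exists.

z* = -2.8889.

On y'=λy, z=hλ:
  k1=λy_n ⇒ h·k1=z·y_n;  k2=λ(1+12/13z)y_n ⇒ h·k2=z(1+12/13z)y_n
  y_{n+1}/y_n = 1 + 5/8z + 3/8z(1+12/13z) = 1 + z + 9/26z²
  so R(z) = 1 + z + 9/26z².

Boundary: |R(x)|=1, x<0.
x=-1.01: |R|=0.3431
R=1: x+9/26x²=0 ⇒ x=−26/9=-2.8889; min R=1−1/(4·9/26)=0.2778>−1
Confirm numerically:
  x=-2.245: |R|=0.49962 <1
  x=-1.773: |R|=0.31514 <1
  x=-1.375: |R|=0.27945 <1
  x=-3.351: |R|=1.53603 >1
  x=-3.052: |R|=1.17232 >1
Stable set (-2.8889, 0).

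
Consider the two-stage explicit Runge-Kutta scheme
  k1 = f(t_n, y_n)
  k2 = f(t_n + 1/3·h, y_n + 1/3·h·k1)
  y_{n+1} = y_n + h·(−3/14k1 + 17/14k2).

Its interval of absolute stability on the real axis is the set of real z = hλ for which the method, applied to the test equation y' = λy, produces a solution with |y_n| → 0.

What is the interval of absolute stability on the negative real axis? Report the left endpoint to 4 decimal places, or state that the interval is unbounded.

With y'=λy (z=hλ):
  k1=λy_n ⇒ h·k1=z·y_n;  k2=λ(1+1/3z)y_n ⇒ h·k2=z(1+1/3z)y_n
  y_{n+1}/y_n = 1 − 3/14z + 17/14z(1+1/3z) = 1 + z + 17/42z²
  ⇒ R(z) = 1 + z + 17/42z².

Boundary: |R(x)|=1, x<0.
x=-1.27: |R|=0.3828
R=1: x+17/42x²=0 ⇒ x=−42/17=-2.4706; min R=1−1/(4·17/42)=0.3824>−1
Confirm numerically:
  x=-2.010: |R|=0.62528 <1
  x=-1.974: |R|=0.60323 <1
  x=-1.836: |R|=0.52841 <1
  x=-3.069: |R|=1.74336 >1
  x=-2.534: |R|=1.06504 >1
Interval (-2.4706, 0).

z∈(-2.4706,0).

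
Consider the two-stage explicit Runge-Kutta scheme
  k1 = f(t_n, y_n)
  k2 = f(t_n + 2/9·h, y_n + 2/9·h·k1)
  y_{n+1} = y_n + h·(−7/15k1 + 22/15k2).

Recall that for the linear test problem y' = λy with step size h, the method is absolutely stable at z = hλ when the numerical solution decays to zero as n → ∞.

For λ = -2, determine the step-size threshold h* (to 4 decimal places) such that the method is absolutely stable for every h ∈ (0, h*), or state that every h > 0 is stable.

(-3.0682,0); λ=-2 ⇒ h* = (135/44)/2 = 1.5341.

On y'=λy, z=hλ:
  k1=λy_n ⇒ h·k1=z·y_n;  k2=λ(1+2/9z)y_n ⇒ h·k2=z(1+2/9z)y_n
  y_{n+1}/y_n = 1 − 7/15z + 22/15z(1+2/9z) = 1 + z + 44/135z²
  R(z) = 1 + z + 44/135z².

Find x<0 with |R(x)|<1.
x=-0.98: |R|=0.3330
R=1: x+44/135x²=0 ⇒ x=−135/44=-3.0682; min R=1−1/(4·44/135)=0.2330>−1
Confirm numerically:
  x=-2.960: |R|=0.89563 <1
  x=-2.372: |R|=0.46178 <1
  x=-1.647: |R|=0.23711 <1
  x=-1.636: |R|=0.23634 <1
  x=-3.386: |R|=1.35074 >1
  x=-3.262: |R|=1.20606 >1
Interval (-3.0682, 0).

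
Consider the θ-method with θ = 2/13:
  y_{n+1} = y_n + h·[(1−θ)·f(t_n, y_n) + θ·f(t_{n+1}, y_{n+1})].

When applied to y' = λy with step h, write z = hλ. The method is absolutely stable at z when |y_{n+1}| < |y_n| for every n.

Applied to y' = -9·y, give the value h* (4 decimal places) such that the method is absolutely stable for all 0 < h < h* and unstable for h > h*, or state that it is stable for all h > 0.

(-2.8889,0); λ=-9 ⇒ h* = (26/9)/9 = 0.3210.

Test eqn y'=λy, z=hλ:
  y_{n+1} = y_n + z·[11/13·y_n + 2/13·y_{n+1}] ⇒ (1 − 2/13z)y_{n+1} = (1 + 11/13z)y_n
  so R(z) = (1 + 11/13z)/(1 − 2/13z).

Need |R(x)|<1, x<0.
x=-0.84: |R|=0.2561
R=−1: 1+11/13x = −1+2/13x ⇒ -9/13x=2 ⇒ x=2/(-9/13)=-2.8889
Confirm numerically:
  x=-2.837: |R|=0.97499 <1
  x=-1.436: |R|=0.17616 <1
  x=-1.323: |R|=0.09926 <1
  x=-3.453: |R|=1.25505 >1
  x=-3.219: |R|=1.15284 >1
  x=-2.981: |R|=1.04372 >1
Stable set (-2.8889, 0).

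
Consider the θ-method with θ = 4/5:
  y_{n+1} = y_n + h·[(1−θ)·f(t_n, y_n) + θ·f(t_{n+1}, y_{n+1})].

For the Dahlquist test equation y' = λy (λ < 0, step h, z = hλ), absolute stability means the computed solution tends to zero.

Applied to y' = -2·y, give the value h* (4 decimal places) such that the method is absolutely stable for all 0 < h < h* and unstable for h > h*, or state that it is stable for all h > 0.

On y'=λy, z=hλ:
  y_{n+1} = y_n + z·[1/5·y_n + 4/5·y_{n+1}] ⇒ (1 − 4/5z)y_{n+1} = (1 + 1/5z)y_n
  ⇒ R(z) = (1 + 1/5z)/(1 − 4/5z).

Boundary: |R(x)|=1, x<0.
x=-1.61: |R|=0.2963
x=-2: |R|=0.2308
x=-10: |R|=0.1111
x=-100: |R|=0.2346
θ=4/5≥1/2 ⇒ |1+1/5x|<|1−4/5x| ∀x<0 ⇒ interval (−∞,0).

(−∞, 0) — no finite endpoint. Any h>0 works for λ=-2.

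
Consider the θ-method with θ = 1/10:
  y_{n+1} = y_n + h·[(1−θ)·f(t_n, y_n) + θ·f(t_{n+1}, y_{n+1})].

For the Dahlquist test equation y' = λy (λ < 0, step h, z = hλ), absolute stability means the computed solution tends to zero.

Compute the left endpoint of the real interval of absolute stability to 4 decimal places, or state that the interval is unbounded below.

z* = -2.5000.

With y'=λy (z=hλ):
  y_{n+1} = y_n + z·[9/10·y_n + 1/10·y_{n+1}] ⇒ (1 − 1/10z)y_{n+1} = (1 + 9/10z)y_n
  ⇒ R(z) = (1 + 9/10z)/(1 − 1/10z).

Solve |R(x)|<1 on ℝ⁻.
x=-1.76: |R|=0.4966
R=−1: 1+9/10x = −1+1/10x ⇒ -4/5x=2 ⇒ x=2/(-4/5)=-2.5000
Confirm numerically:
  x=-2.144: |R|=0.76548 <1
  x=-1.578: |R|=0.36293 <1
  x=-1.372: |R|=0.20647 <1
  x=-1.023: |R|=0.07194 <1
  x=-3.072: |R|=1.35006 >1
  x=-2.712: |R|=1.13342 >1
So |R|<1 on (-2.5000, 0).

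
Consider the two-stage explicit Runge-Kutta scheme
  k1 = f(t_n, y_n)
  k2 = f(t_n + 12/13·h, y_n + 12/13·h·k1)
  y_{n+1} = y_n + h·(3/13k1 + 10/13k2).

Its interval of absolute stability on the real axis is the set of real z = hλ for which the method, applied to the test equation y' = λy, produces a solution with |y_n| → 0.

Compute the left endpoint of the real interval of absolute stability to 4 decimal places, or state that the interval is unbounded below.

z* = -1.4083.

With y'=λy (z=hλ):
  k1=λy_n ⇒ h·k1=z·y_n;  k2=λ(1+12/13z)y_n ⇒ h·k2=z(1+12/13z)y_n
  y_{n+1}/y_n = 1 + 3/13z + 10/13z(1+12/13z) = 1 + z + 120/169z²
  R(z) = 1 + z + 120/169z².

Need |R(x)|<1, x<0.
x=-1.32: |R|=0.9172
R=1: x+120/169x²=0 ⇒ x=−169/120=-1.4083; min R=1−1/(4·120/169)=0.6479>−1
Confirm numerically:
  x=-0.982: |R|=0.70273 <1
  x=-0.845: |R|=0.66200 <1
  x=-0.784: |R|=0.65244 <1
  x=-1.969: |R|=1.78387 >1
  x=-1.565: |R|=1.17409 >1
So |R|<1 on (-1.4083, 0).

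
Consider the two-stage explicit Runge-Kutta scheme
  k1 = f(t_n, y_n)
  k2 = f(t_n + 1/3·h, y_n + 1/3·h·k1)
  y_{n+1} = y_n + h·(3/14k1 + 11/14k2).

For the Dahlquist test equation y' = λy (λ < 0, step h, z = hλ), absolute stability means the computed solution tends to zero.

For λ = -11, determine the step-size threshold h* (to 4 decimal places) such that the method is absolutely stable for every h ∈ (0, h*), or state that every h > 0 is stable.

With y'=λy (z=hλ):
  k1=λy_n ⇒ h·k1=z·y_n;  k2=λ(1+1/3z)y_n ⇒ h·k2=z(1+1/3z)y_n
  y_{n+1}/y_n = 1 + 3/14z + 11/14z(1+1/3z) = 1 + z + 11/42z²
  ⇒ R(z) = 1 + z + 11/42z².

Need |R(x)|<1, x<0.
x=-1.74: |R|=0.0529
R=1: x+11/42x²=0 ⇒ x=−42/11=-3.8182; min R=1−1/(4·11/42)=0.0455>−1
Confirm numerically:
  x=-3.757: |R|=0.93980 <1
  x=-2.863: |R|=0.28377 <1
  x=-2.608: |R|=0.17339 <1
  x=-4.390: |R|=1.65745 >1
  x=-4.093: |R|=1.29460 >1
Interval (-3.8182, 0).

(-3.8182,0); λ=-11 ⇒ h* = (42/11)/11 = 0.3471.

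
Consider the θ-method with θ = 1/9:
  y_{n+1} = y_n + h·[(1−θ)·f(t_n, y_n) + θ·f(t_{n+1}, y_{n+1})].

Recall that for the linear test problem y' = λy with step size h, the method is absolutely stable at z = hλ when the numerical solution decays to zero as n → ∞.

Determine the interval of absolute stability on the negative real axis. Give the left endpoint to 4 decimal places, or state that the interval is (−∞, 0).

(-2.5714, 0).

Test eqn y'=λy, z=hλ:
  y_{n+1} = y_n + z·[8/9·y_n + 1/9·y_{n+1}] ⇒ (1 − 1/9z)y_{n+1} = (1 + 8/9z)y_n
  so R(z) = (1 + 8/9z)/(1 − 1/9z).

Boundary: |R(x)|=1, x<0.
x=-1.65: |R|=0.3944
R=−1: 1+8/9x = −1+1/9x ⇒ -7/9x=2 ⇒ x=2/(-7/9)=-2.5714
Confirm numerically:
  x=-2.508: |R|=0.96142 <1
  x=-2.166: |R|=0.74584 <1
  x=-1.085: |R|=0.03173 <1
  x=-2.876: |R|=1.17952 >1
  x=-2.818: |R|=1.14605 >1
So |R|<1 on (-2.5714, 0).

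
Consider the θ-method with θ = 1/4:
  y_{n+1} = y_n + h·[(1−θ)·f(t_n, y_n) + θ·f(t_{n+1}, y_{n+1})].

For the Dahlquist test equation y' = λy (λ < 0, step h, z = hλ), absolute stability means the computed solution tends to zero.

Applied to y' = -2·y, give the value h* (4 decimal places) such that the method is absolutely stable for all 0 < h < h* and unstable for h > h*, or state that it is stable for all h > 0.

On y'=λy, z=hλ:
  y_{n+1} = y_n + z·[3/4·y_n + 1/4·y_{n+1}] ⇒ (1 − 1/4z)y_{n+1} = (1 + 3/4z)y_n
  R(z) = (1 + 3/4z)/(1 − 1/4z).

Find x<0 with |R(x)|<1.
x=-0.72: |R|=0.3898
R=−1: 1+3/4x = −1+1/4x ⇒ -1/2x=2 ⇒ x=2/(-1/2)=-4.0000
Confirm numerically:
  x=-3.838: |R|=0.95866 <1
  x=-3.197: |R|=0.77685 <1
  x=-3.127: |R|=0.75502 <1
  x=-1.781: |R|=0.23231 <1
  x=-4.405: |R|=1.09637 >1
  x=-4.296: |R|=1.07136 >1
  x=-4.122: |R|=1.03004 >1
Interval (-4.0000, 0).

(-4.0000,0); λ=-2 ⇒ h* = (4)/2 = 2.0000.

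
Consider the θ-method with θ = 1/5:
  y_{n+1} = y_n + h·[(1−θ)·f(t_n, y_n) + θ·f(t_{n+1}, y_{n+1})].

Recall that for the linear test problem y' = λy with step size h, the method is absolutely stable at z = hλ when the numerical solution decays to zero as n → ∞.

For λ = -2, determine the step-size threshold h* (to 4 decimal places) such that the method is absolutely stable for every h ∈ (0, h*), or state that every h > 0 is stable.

(-3.3333,0); λ=-2 ⇒ h* = (10/3)/2 = 1.6667.

On y'=λy, z=hλ:
  y_{n+1} = y_n + z·[4/5·y_n + 1/5·y_{n+1}] ⇒ (1 − 1/5z)y_{n+1} = (1 + 4/5z)y_n
  so R(z) = (1 + 4/5z)/(1 − 1/5z).

Need |R(x)|<1, x<0.
x=-1.16: |R|=0.0584
R=−1: 1+4/5x = −1+1/5x ⇒ -3/5x=2 ⇒ x=2/(-3/5)=-3.3333
Confirm numerically:
  x=-2.977: |R|=0.86599 <1
  x=-2.717: |R|=0.76040 <1
  x=-2.229: |R|=0.54171 <1
  x=-3.897: |R|=1.19006 >1
  x=-3.820: |R|=1.16553 >1
  x=-3.524: |R|=1.06710 >1
Stable set (-3.3333, 0).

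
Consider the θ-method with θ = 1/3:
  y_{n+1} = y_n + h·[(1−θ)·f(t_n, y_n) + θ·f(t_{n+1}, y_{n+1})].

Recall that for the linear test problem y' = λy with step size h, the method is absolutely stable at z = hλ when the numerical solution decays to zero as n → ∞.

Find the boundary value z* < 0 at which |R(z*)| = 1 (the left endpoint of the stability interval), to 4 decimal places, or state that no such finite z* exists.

Set f=λy, z=hλ:
  y_{n+1} = y_n + z·[2/3·y_n + 1/3·y_{n+1}] ⇒ (1 − 1/3z)y_{n+1} = (1 + 2/3z)y_n
  Hence R(z) = (1 + 2/3z)/(1 − 1/3z).

Find x<0 with |R(x)|<1.
x=-0.67: |R|=0.4523
R=−1: 1+2/3x = −1+1/3x ⇒ -1/3x=2 ⇒ x=2/(-1/3)=-6.0000
Confirm numerically:
  x=-4.436: |R|=0.78967 <1
  x=-3.659: |R|=0.64845 <1
  x=-3.413: |R|=0.59660 <1
  x=-6.498: |R|=1.05243 >1
  x=-6.337: |R|=1.03609 >1
  x=-6.067: |R|=1.00739 >1
Stable set (-6.0000, 0).

left endpoint -6.0000.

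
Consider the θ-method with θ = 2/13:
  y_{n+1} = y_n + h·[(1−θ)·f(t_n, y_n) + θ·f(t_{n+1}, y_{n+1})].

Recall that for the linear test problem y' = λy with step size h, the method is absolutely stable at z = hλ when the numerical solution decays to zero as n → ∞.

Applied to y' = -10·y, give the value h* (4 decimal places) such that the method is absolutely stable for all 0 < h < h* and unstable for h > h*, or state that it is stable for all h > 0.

With y'=λy (z=hλ):
  y_{n+1} = y_n + z·[11/13·y_n + 2/13·y_{n+1}] ⇒ (1 − 2/13z)y_{n+1} = (1 + 11/13z)y_n
  R(z) = (1 + 11/13z)/(1 − 2/13z).

Solve |R(x)|<1 on ℝ⁻.
x=-1.12: |R|=0.0446
R=−1: 1+11/13x = −1+2/13x ⇒ -9/13x=2 ⇒ x=2/(-9/13)=-2.8889
Confirm numerically:
  x=-2.812: |R|=0.96284 <1
  x=-2.293: |R|=0.69504 <1
  x=-1.415: |R|=0.16203 <1
  x=-3.448: |R|=1.25292 >1
  x=-3.213: |R|=1.15016 >1
Stable set (-2.8889, 0).

(-2.8889,0); λ=-10 ⇒ h* = (26/9)/10 = 0.2889.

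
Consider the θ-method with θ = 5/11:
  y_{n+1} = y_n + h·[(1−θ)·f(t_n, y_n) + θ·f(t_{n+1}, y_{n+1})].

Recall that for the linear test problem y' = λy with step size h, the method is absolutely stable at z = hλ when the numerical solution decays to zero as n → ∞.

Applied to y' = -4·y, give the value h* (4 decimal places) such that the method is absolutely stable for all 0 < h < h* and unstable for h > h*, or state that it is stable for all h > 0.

On y'=λy, z=hλ:
  y_{n+1} = y_n + z·[6/11·y_n + 5/11·y_{n+1}] ⇒ (1 − 5/11z)y_{n+1} = (1 + 6/11z)y_n
  R(z) = (1 + 6/11z)/(1 − 5/11z).

Solve |R(x)|<1 on ℝ⁻.
x=-0.83: |R|=0.3974
R=−1: 1+6/11x = −1+5/11x ⇒ -1/11x=2 ⇒ x=2/(-1/11)=-22.0000
Confirm numerically:
  x=-19.497: |R|=0.97693 <1
  x=-17.966: |R|=0.95999 <1
  x=-9.556: |R|=0.78830 <1
  x=-22.284: |R|=1.00232 >1
  x=-22.132: |R|=1.00108 >1
Interval (-22.0000, 0).

(-22.0000,0); λ=-4 ⇒ h* = (22)/4 = 5.5000.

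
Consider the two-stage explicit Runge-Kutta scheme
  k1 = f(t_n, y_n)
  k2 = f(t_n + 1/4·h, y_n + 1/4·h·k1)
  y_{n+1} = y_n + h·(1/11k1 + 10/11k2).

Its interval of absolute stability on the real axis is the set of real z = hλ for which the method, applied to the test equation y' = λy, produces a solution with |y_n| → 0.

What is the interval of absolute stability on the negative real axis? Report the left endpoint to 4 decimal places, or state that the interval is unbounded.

Set f=λy, z=hλ:
  k1=λy_n ⇒ h·k1=z·y_n;  k2=λ(1+1/4z)y_n ⇒ h·k2=z(1+1/4z)y_n
  y_{n+1}/y_n = 1 + 1/11z + 10/11z(1+1/4z) = 1 + z + 5/22z²
  ⇒ R(z) = 1 + z + 5/22z².

Solve |R(x)|<1 on ℝ⁻.
x=-0.86: |R|=0.3081
R=1: x+5/22x²=0 ⇒ x=−22/5=-4.4000; min R=1−1/(4·5/22)=-0.1000>−1
Confirm numerically:
  x=-4.121: |R|=0.73869 <1
  x=-3.706: |R|=0.41546 <1
  x=-3.647: |R|=0.37587 <1
  x=-2.503: |R|=0.07913 <1
  x=-4.975: |R|=1.65014 >1
  x=-4.915: |R|=1.57528 >1
  x=-4.581: |R|=1.18845 >1
Stable set (-4.4000, 0).

(-4.4000, 0).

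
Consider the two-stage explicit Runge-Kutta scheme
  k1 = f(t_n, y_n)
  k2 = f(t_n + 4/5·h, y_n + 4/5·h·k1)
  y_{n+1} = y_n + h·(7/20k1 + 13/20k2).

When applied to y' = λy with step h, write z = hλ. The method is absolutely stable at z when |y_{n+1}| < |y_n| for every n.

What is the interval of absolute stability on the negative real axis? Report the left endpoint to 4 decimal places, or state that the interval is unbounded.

(-1.9231, 0).

Test eqn y'=λy, z=hλ:
  k1=λy_n ⇒ h·k1=z·y_n;  k2=λ(1+4/5z)y_n ⇒ h·k2=z(1+4/5z)y_n
  y_{n+1}/y_n = 1 + 7/20z + 13/20z(1+4/5z) = 1 + z + 13/25z²
  ⇒ R(z) = 1 + z + 13/25z².

Solve |R(x)|<1 on ℝ⁻.
x=-1.23: |R|=0.5567
R=1: x+13/25x²=0 ⇒ x=−25/13=-1.9231; min R=1−1/(4·13/25)=0.5192>−1
Confirm numerically:
  x=-1.742: |R|=0.83597 <1
  x=-1.394: |R|=0.61648 <1
  x=-1.325: |R|=0.58792 <1
  x=-1.014: |R|=0.52066 <1
  x=-2.456: |R|=1.68061 >1
  x=-2.451: |R|=1.67285 >1
  x=-2.396: |R|=1.58922 >1
Stable set (-1.9231, 0).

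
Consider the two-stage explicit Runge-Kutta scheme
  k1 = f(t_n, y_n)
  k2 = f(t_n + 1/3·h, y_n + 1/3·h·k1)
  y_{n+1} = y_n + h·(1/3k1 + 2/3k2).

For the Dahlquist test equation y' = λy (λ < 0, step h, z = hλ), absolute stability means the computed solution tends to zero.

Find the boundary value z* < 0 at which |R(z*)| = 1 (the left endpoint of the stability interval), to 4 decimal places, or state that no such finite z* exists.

Test eqn y'=λy, z=hλ:
  k1=λy_n ⇒ h·k1=z·y_n;  k2=λ(1+1/3z)y_n ⇒ h·k2=z(1+1/3z)y_n
  y_{n+1}/y_n = 1 + 1/3z + 2/3z(1+1/3z) = 1 + z + 2/9z²
  Hence R(z) = 1 + z + 2/9z².

Solve |R(x)|<1 on ℝ⁻.
x=-1.69: |R|=0.0553
R=1: x+2/9x²=0 ⇒ x=−9/2=-4.5000; min R=1−1/(4·2/9)=-0.1250>−1
Confirm numerically:
  x=-4.285: |R|=0.79527 <1
  x=-4.153: |R|=0.67976 <1
  x=-3.458: |R|=0.19928 <1
  x=-3.433: |R|=0.18600 <1
  x=-4.742: |R|=1.25501 >1
  x=-4.741: |R|=1.25391 >1
  x=-4.590: |R|=1.09180 >1
Interval (-4.5000, 0).

left endpoint -4.5000.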